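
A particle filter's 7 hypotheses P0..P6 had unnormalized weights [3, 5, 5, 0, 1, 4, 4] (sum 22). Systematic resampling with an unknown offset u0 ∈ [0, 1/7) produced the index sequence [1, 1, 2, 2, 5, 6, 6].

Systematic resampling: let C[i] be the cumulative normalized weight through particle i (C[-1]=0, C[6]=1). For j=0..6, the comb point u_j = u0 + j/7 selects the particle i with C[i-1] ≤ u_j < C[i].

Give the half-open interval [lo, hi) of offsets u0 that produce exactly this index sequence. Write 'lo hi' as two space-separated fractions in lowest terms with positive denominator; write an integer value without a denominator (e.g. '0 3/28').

3/22 1/7

C = [3/22, 4/11, 13/22, 13/22, 7/11, 9/11, 1]
j=0 picked index 1: u0 ∈ [3/22, 4/11)
j=1 picked index 1: u0 ∈ [-1/154, 17/77)
j=2 picked index 2: u0 ∈ [6/77, 47/154)
j=3 picked index 2: u0 ∈ [-5/77, 25/154)
j=4 picked index 5: u0 ∈ [5/77, 19/77)
j=5 picked index 6: u0 ∈ [8/77, 2/7)
j=6 picked index 6: u0 ∈ [-3/77, 1/7)
intersection: [3/22, 1/7)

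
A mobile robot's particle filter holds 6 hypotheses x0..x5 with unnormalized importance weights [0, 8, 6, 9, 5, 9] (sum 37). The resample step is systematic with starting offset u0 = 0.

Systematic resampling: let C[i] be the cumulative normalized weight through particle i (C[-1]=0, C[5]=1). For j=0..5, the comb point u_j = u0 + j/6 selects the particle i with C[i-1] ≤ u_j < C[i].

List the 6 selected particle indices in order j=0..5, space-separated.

C = [0, 8/37, 14/37, 23/37, 28/37, 1]
j=0: u_0=0 ∈ [0, 8/37) → index 1
j=1: u_1=1/6 ∈ [0, 8/37) → index 1
j=2: u_2=1/3 ∈ [8/37, 14/37) → index 2
j=3: u_3=1/2 ∈ [14/37, 23/37) → index 3
j=4: u_4=2/3 ∈ [23/37, 28/37) → index 4
j=5: u_5=5/6 ∈ [28/37, 1) → index 5

1 1 2 3 4 5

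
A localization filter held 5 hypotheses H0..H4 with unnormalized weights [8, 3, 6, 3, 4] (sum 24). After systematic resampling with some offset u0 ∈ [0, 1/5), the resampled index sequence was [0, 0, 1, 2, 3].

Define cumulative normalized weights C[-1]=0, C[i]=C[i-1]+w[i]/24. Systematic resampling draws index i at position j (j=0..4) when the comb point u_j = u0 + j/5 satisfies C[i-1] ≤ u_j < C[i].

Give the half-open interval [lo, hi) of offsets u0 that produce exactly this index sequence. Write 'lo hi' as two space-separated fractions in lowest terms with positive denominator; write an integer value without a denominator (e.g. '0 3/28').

C = [1/3, 11/24, 17/24, 5/6, 1]
j=0 picked index 0: u0 ∈ [0, 1/3)
j=1 picked index 0: u0 ∈ [-1/5, 2/15)
j=2 picked index 1: u0 ∈ [-1/15, 7/120)
j=3 picked index 2: u0 ∈ [-17/120, 13/120)
j=4 picked index 3: u0 ∈ [-11/120, 1/30)
intersection: [0, 1/30)

0 1/30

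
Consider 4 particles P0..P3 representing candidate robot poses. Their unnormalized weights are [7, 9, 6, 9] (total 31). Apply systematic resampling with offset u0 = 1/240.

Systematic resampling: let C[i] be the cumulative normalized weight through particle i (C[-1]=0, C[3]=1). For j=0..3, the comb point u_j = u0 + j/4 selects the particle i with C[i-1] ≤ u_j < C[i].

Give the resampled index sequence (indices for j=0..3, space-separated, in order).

C = [7/31, 16/31, 22/31, 1]
j=0: u_0=1/240 ∈ [0, 7/31) → index 0
j=1: u_1=61/240 ∈ [7/31, 16/31) → index 1
j=2: u_2=121/240 ∈ [7/31, 16/31) → index 1
j=3: u_3=181/240 ∈ [22/31, 1) → index 3

0 1 1 3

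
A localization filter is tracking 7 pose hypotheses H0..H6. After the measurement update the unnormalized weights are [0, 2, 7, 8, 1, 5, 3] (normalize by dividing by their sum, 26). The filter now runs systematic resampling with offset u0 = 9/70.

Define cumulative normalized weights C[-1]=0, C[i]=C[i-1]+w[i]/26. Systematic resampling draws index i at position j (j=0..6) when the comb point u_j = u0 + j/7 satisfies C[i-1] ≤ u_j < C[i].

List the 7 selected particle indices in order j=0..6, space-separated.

C = [0, 1/13, 9/26, 17/26, 9/13, 23/26, 1]
j=0: u_0=9/70 ∈ [1/13, 9/26) → index 2
j=1: u_1=19/70 ∈ [1/13, 9/26) → index 2
j=2: u_2=29/70 ∈ [9/26, 17/26) → index 3
j=3: u_3=39/70 ∈ [9/26, 17/26) → index 3
j=4: u_4=7/10 ∈ [9/13, 23/26) → index 5
j=5: u_5=59/70 ∈ [9/13, 23/26) → index 5
j=6: u_6=69/70 ∈ [23/26, 1) → index 6

2 2 3 3 5 5 6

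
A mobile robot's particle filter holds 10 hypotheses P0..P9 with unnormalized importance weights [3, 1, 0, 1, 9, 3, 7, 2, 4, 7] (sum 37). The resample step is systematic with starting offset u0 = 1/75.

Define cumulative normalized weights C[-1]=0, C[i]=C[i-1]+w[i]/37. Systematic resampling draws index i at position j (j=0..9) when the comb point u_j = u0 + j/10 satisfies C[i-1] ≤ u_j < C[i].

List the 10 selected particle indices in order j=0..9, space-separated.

0 3 4 4 5 6 6 8 9 9

C = [3/37, 4/37, 4/37, 5/37, 14/37, 17/37, 24/37, 26/37, 30/37, 1]
j=0: u_0=1/75 ∈ [0, 3/37) → index 0
j=1: u_1=17/150 ∈ [4/37, 5/37) → index 3
j=2: u_2=16/75 ∈ [5/37, 14/37) → index 4
j=3: u_3=47/150 ∈ [5/37, 14/37) → index 4
j=4: u_4=31/75 ∈ [14/37, 17/37) → index 5
j=5: u_5=77/150 ∈ [17/37, 24/37) → index 6
j=6: u_6=46/75 ∈ [17/37, 24/37) → index 6
j=7: u_7=107/150 ∈ [26/37, 30/37) → index 8
j=8: u_8=61/75 ∈ [30/37, 1) → index 9
j=9: u_9=137/150 ∈ [30/37, 1) → index 9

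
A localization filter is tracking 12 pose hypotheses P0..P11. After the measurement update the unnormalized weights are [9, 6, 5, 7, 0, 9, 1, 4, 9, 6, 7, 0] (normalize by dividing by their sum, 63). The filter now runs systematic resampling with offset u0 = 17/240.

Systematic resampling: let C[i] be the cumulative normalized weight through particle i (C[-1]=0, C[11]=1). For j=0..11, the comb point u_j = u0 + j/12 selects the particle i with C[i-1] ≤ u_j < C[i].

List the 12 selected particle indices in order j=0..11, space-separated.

C = [1/7, 5/21, 20/63, 3/7, 3/7, 4/7, 37/63, 41/63, 50/63, 8/9, 1, 1]
j=0: u_0=17/240 ∈ [0, 1/7) → index 0
j=1: u_1=37/240 ∈ [1/7, 5/21) → index 1
j=2: u_2=19/80 ∈ [1/7, 5/21) → index 1
j=3: u_3=77/240 ∈ [20/63, 3/7) → index 3
j=4: u_4=97/240 ∈ [20/63, 3/7) → index 3
j=5: u_5=39/80 ∈ [3/7, 4/7) → index 5
j=6: u_6=137/240 ∈ [3/7, 4/7) → index 5
j=7: u_7=157/240 ∈ [41/63, 50/63) → index 8
j=8: u_8=59/80 ∈ [41/63, 50/63) → index 8
j=9: u_9=197/240 ∈ [50/63, 8/9) → index 9
j=10: u_10=217/240 ∈ [8/9, 1) → index 10
j=11: u_11=79/80 ∈ [8/9, 1) → index 10

0 1 1 3 3 5 5 8 8 9 10 10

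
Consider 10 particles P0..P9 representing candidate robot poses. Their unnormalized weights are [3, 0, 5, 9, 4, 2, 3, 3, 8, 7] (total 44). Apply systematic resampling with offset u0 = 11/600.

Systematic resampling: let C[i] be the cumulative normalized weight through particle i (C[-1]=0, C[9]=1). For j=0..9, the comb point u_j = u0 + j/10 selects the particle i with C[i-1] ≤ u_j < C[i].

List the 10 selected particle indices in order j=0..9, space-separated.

C = [3/44, 3/44, 2/11, 17/44, 21/44, 23/44, 13/22, 29/44, 37/44, 1]
j=0: u_0=11/600 ∈ [0, 3/44) → index 0
j=1: u_1=71/600 ∈ [3/44, 2/11) → index 2
j=2: u_2=131/600 ∈ [2/11, 17/44) → index 3
j=3: u_3=191/600 ∈ [2/11, 17/44) → index 3
j=4: u_4=251/600 ∈ [17/44, 21/44) → index 4
j=5: u_5=311/600 ∈ [21/44, 23/44) → index 5
j=6: u_6=371/600 ∈ [13/22, 29/44) → index 7
j=7: u_7=431/600 ∈ [29/44, 37/44) → index 8
j=8: u_8=491/600 ∈ [29/44, 37/44) → index 8
j=9: u_9=551/600 ∈ [37/44, 1) → index 9

0 2 3 3 4 5 7 8 8 9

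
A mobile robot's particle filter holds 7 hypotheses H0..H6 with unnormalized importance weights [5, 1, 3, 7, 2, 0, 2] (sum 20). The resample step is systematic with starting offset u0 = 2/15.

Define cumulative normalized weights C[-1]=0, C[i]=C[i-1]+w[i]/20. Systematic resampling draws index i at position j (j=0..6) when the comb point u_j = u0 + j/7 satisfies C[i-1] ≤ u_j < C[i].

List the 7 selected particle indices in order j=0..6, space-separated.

C = [1/4, 3/10, 9/20, 4/5, 9/10, 9/10, 1]
j=0: u_0=2/15 ∈ [0, 1/4) → index 0
j=1: u_1=29/105 ∈ [1/4, 3/10) → index 1
j=2: u_2=44/105 ∈ [3/10, 9/20) → index 2
j=3: u_3=59/105 ∈ [9/20, 4/5) → index 3
j=4: u_4=74/105 ∈ [9/20, 4/5) → index 3
j=5: u_5=89/105 ∈ [4/5, 9/10) → index 4
j=6: u_6=104/105 ∈ [9/10, 1) → index 6

0 1 2 3 3 4 6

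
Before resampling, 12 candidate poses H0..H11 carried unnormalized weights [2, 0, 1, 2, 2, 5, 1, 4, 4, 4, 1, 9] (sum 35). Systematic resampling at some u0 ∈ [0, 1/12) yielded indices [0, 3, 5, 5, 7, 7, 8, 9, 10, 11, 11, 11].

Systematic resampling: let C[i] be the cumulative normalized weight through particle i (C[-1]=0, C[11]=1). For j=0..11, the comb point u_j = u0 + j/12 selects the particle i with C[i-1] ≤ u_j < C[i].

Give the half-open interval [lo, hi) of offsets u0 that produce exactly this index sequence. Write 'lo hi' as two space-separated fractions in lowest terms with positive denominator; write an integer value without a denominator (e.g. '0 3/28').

1/21 2/35

C = [2/35, 2/35, 3/35, 1/7, 1/5, 12/35, 13/35, 17/35, 3/5, 5/7, 26/35, 1]
j=0 picked index 0: u0 ∈ [0, 2/35)
j=1 picked index 3: u0 ∈ [1/420, 5/84)
j=2 picked index 5: u0 ∈ [1/30, 37/210)
j=3 picked index 5: u0 ∈ [-1/20, 13/140)
j=4 picked index 7: u0 ∈ [4/105, 16/105)
j=5 picked index 7: u0 ∈ [-19/420, 29/420)
j=6 picked index 8: u0 ∈ [-1/70, 1/10)
j=7 picked index 9: u0 ∈ [1/60, 11/84)
j=8 picked index 10: u0 ∈ [1/21, 8/105)
j=9 picked index 11: u0 ∈ [-1/140, 1/4)
j=10 picked index 11: u0 ∈ [-19/210, 1/6)
j=11 picked index 11: u0 ∈ [-73/420, 1/12)
intersection: [1/21, 2/35)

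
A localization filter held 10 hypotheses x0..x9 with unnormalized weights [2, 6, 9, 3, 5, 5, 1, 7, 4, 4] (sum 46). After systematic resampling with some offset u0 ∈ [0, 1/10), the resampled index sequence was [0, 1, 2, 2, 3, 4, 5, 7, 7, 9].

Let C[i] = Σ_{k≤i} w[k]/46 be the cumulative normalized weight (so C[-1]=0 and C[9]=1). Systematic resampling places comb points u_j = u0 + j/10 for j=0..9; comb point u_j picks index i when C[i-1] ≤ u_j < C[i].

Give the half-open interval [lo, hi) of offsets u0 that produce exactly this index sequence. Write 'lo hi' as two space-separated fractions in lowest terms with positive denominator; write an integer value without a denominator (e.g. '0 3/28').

3/230 3/115

C = [1/23, 4/23, 17/46, 10/23, 25/46, 15/23, 31/46, 19/23, 21/23, 1]
j=0 picked index 0: u0 ∈ [0, 1/23)
j=1 picked index 1: u0 ∈ [-13/230, 17/230)
j=2 picked index 2: u0 ∈ [-3/115, 39/230)
j=3 picked index 2: u0 ∈ [-29/230, 8/115)
j=4 picked index 3: u0 ∈ [-7/230, 4/115)
j=5 picked index 4: u0 ∈ [-3/46, 1/23)
j=6 picked index 5: u0 ∈ [-13/230, 6/115)
j=7 picked index 7: u0 ∈ [-3/115, 29/230)
j=8 picked index 7: u0 ∈ [-29/230, 3/115)
j=9 picked index 9: u0 ∈ [3/230, 1/10)
intersection: [3/230, 3/115)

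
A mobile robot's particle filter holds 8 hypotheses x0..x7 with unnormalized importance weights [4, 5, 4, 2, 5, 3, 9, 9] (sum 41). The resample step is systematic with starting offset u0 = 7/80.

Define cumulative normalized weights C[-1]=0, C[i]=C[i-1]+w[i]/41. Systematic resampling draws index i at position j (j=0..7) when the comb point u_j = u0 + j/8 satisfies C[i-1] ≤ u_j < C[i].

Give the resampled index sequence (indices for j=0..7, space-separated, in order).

C = [4/41, 9/41, 13/41, 15/41, 20/41, 23/41, 32/41, 1]
j=0: u_0=7/80 ∈ [0, 4/41) → index 0
j=1: u_1=17/80 ∈ [4/41, 9/41) → index 1
j=2: u_2=27/80 ∈ [13/41, 15/41) → index 3
j=3: u_3=37/80 ∈ [15/41, 20/41) → index 4
j=4: u_4=47/80 ∈ [23/41, 32/41) → index 6
j=5: u_5=57/80 ∈ [23/41, 32/41) → index 6
j=6: u_6=67/80 ∈ [32/41, 1) → index 7
j=7: u_7=77/80 ∈ [32/41, 1) → index 7

0 1 3 4 6 6 7 7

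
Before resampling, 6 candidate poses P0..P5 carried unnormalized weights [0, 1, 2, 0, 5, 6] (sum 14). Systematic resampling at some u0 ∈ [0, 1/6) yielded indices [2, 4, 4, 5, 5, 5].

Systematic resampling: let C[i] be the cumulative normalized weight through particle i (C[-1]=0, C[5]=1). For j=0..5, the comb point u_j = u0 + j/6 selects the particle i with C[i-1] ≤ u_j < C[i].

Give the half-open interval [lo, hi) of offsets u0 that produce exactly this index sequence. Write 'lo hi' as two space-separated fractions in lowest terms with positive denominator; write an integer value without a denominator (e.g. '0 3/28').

C = [0, 1/14, 3/14, 3/14, 4/7, 1]
j=0 picked index 2: u0 ∈ [1/14, 3/14)
j=1 picked index 4: u0 ∈ [1/21, 17/42)
j=2 picked index 4: u0 ∈ [-5/42, 5/21)
j=3 picked index 5: u0 ∈ [1/14, 1/2)
j=4 picked index 5: u0 ∈ [-2/21, 1/3)
j=5 picked index 5: u0 ∈ [-11/42, 1/6)
intersection: [1/14, 1/6)

1/14 1/6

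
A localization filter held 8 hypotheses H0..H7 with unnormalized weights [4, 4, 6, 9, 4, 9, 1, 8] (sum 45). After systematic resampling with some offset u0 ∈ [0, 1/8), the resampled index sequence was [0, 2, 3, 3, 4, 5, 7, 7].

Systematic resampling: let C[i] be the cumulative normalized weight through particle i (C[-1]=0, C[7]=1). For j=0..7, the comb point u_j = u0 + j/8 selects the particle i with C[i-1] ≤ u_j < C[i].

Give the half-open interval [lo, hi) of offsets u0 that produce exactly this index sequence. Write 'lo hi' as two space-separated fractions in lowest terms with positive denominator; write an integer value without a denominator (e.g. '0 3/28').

C = [4/45, 8/45, 14/45, 23/45, 3/5, 4/5, 37/45, 1]
j=0 picked index 0: u0 ∈ [0, 4/45)
j=1 picked index 2: u0 ∈ [19/360, 67/360)
j=2 picked index 3: u0 ∈ [11/180, 47/180)
j=3 picked index 3: u0 ∈ [-23/360, 49/360)
j=4 picked index 4: u0 ∈ [1/90, 1/10)
j=5 picked index 5: u0 ∈ [-1/40, 7/40)
j=6 picked index 7: u0 ∈ [13/180, 1/4)
j=7 picked index 7: u0 ∈ [-19/360, 1/8)
intersection: [13/180, 4/45)

13/180 4/45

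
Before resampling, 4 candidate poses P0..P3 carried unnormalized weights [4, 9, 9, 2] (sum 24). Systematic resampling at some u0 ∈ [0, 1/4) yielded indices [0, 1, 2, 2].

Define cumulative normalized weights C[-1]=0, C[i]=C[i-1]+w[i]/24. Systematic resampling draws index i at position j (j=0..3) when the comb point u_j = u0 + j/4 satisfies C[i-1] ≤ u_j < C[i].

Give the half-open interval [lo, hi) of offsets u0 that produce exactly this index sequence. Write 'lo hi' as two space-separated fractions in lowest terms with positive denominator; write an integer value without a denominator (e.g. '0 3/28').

C = [1/6, 13/24, 11/12, 1]
j=0 picked index 0: u0 ∈ [0, 1/6)
j=1 picked index 1: u0 ∈ [-1/12, 7/24)
j=2 picked index 2: u0 ∈ [1/24, 5/12)
j=3 picked index 2: u0 ∈ [-5/24, 1/6)
intersection: [1/24, 1/6)

1/24 1/6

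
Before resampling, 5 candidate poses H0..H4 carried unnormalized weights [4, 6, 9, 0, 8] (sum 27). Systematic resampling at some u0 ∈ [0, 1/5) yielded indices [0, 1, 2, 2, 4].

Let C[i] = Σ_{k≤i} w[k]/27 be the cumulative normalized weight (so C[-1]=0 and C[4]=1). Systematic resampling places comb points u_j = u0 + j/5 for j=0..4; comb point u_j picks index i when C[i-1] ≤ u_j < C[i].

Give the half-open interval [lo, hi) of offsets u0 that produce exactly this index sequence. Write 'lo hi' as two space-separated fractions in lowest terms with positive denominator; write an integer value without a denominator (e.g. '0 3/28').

0 14/135

C = [4/27, 10/27, 19/27, 19/27, 1]
j=0 picked index 0: u0 ∈ [0, 4/27)
j=1 picked index 1: u0 ∈ [-7/135, 23/135)
j=2 picked index 2: u0 ∈ [-4/135, 41/135)
j=3 picked index 2: u0 ∈ [-31/135, 14/135)
j=4 picked index 4: u0 ∈ [-13/135, 1/5)
intersection: [0, 14/135)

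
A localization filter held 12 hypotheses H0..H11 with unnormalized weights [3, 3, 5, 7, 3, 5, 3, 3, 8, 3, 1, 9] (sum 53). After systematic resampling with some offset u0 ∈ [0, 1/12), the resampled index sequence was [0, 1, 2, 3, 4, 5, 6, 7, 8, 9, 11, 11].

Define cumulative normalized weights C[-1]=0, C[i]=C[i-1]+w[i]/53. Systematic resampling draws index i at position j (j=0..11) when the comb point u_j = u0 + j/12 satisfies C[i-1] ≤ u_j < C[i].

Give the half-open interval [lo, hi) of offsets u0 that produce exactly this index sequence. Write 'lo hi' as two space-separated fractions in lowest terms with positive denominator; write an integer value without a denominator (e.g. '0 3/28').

C = [3/53, 6/53, 11/53, 18/53, 21/53, 26/53, 29/53, 32/53, 40/53, 43/53, 44/53, 1]
j=0 picked index 0: u0 ∈ [0, 3/53)
j=1 picked index 1: u0 ∈ [-17/636, 19/636)
j=2 picked index 2: u0 ∈ [-17/318, 13/318)
j=3 picked index 3: u0 ∈ [-9/212, 19/212)
j=4 picked index 4: u0 ∈ [1/159, 10/159)
j=5 picked index 5: u0 ∈ [-13/636, 47/636)
j=6 picked index 6: u0 ∈ [-1/106, 5/106)
j=7 picked index 7: u0 ∈ [-23/636, 13/636)
j=8 picked index 8: u0 ∈ [-10/159, 14/159)
j=9 picked index 9: u0 ∈ [1/212, 13/212)
j=10 picked index 11: u0 ∈ [-1/318, 1/6)
j=11 picked index 11: u0 ∈ [-55/636, 1/12)
intersection: [1/159, 13/636)

1/159 13/636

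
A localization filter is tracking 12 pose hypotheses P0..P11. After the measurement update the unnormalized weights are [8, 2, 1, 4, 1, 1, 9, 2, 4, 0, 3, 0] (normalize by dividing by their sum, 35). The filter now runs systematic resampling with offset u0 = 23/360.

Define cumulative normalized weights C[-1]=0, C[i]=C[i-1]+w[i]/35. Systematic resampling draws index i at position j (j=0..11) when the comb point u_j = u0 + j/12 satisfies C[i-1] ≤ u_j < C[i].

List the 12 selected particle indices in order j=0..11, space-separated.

C = [8/35, 2/7, 11/35, 3/7, 16/35, 17/35, 26/35, 4/5, 32/35, 32/35, 1, 1]
j=0: u_0=23/360 ∈ [0, 8/35) → index 0
j=1: u_1=53/360 ∈ [0, 8/35) → index 0
j=2: u_2=83/360 ∈ [8/35, 2/7) → index 1
j=3: u_3=113/360 ∈ [2/7, 11/35) → index 2
j=4: u_4=143/360 ∈ [11/35, 3/7) → index 3
j=5: u_5=173/360 ∈ [16/35, 17/35) → index 5
j=6: u_6=203/360 ∈ [17/35, 26/35) → index 6
j=7: u_7=233/360 ∈ [17/35, 26/35) → index 6
j=8: u_8=263/360 ∈ [17/35, 26/35) → index 6
j=9: u_9=293/360 ∈ [4/5, 32/35) → index 8
j=10: u_10=323/360 ∈ [4/5, 32/35) → index 8
j=11: u_11=353/360 ∈ [32/35, 1) → index 10

0 0 1 2 3 5 6 6 6 8 8 10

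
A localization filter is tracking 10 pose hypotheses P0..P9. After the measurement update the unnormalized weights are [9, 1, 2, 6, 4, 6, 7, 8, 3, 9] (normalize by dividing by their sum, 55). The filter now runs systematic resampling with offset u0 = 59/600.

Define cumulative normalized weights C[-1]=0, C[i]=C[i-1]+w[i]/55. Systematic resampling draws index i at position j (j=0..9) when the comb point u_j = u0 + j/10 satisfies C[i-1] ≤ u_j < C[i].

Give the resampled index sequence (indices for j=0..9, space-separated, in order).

C = [9/55, 2/11, 12/55, 18/55, 2/5, 28/55, 7/11, 43/55, 46/55, 1]
j=0: u_0=59/600 ∈ [0, 9/55) → index 0
j=1: u_1=119/600 ∈ [2/11, 12/55) → index 2
j=2: u_2=179/600 ∈ [12/55, 18/55) → index 3
j=3: u_3=239/600 ∈ [18/55, 2/5) → index 4
j=4: u_4=299/600 ∈ [2/5, 28/55) → index 5
j=5: u_5=359/600 ∈ [28/55, 7/11) → index 6
j=6: u_6=419/600 ∈ [7/11, 43/55) → index 7
j=7: u_7=479/600 ∈ [43/55, 46/55) → index 8
j=8: u_8=539/600 ∈ [46/55, 1) → index 9
j=9: u_9=599/600 ∈ [46/55, 1) → index 9

0 2 3 4 5 6 7 8 9 9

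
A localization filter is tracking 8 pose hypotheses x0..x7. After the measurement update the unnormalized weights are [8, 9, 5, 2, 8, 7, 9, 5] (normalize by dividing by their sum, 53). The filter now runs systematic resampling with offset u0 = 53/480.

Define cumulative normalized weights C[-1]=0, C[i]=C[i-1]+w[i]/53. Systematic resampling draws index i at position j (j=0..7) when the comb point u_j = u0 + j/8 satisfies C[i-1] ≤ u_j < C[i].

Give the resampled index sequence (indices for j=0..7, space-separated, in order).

0 1 2 4 5 5 6 7

C = [8/53, 17/53, 22/53, 24/53, 32/53, 39/53, 48/53, 1]
j=0: u_0=53/480 ∈ [0, 8/53) → index 0
j=1: u_1=113/480 ∈ [8/53, 17/53) → index 1
j=2: u_2=173/480 ∈ [17/53, 22/53) → index 2
j=3: u_3=233/480 ∈ [24/53, 32/53) → index 4
j=4: u_4=293/480 ∈ [32/53, 39/53) → index 5
j=5: u_5=353/480 ∈ [32/53, 39/53) → index 5
j=6: u_6=413/480 ∈ [39/53, 48/53) → index 6
j=7: u_7=473/480 ∈ [48/53, 1) → index 7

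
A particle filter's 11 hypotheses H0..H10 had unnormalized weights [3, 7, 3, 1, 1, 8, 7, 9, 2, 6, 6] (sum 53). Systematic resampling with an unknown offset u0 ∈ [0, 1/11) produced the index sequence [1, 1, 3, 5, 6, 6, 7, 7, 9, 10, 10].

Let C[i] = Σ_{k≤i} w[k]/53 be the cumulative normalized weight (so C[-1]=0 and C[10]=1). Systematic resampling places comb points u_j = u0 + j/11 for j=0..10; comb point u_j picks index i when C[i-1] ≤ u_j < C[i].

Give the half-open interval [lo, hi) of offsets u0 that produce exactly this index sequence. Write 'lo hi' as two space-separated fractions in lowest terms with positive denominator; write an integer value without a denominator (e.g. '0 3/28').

41/583 48/583

C = [3/53, 10/53, 13/53, 14/53, 15/53, 23/53, 30/53, 39/53, 41/53, 47/53, 1]
j=0 picked index 1: u0 ∈ [3/53, 10/53)
j=1 picked index 1: u0 ∈ [-20/583, 57/583)
j=2 picked index 3: u0 ∈ [37/583, 48/583)
j=3 picked index 5: u0 ∈ [6/583, 94/583)
j=4 picked index 6: u0 ∈ [41/583, 118/583)
j=5 picked index 6: u0 ∈ [-12/583, 65/583)
j=6 picked index 7: u0 ∈ [12/583, 111/583)
j=7 picked index 7: u0 ∈ [-41/583, 58/583)
j=8 picked index 9: u0 ∈ [27/583, 93/583)
j=9 picked index 10: u0 ∈ [40/583, 2/11)
j=10 picked index 10: u0 ∈ [-13/583, 1/11)
intersection: [41/583, 48/583)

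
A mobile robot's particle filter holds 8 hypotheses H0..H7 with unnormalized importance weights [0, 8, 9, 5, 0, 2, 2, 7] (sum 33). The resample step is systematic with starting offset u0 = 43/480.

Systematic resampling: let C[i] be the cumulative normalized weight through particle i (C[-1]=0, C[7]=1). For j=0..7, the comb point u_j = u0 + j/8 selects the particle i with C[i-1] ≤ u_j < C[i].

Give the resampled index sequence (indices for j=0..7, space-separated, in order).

1 1 2 2 3 5 7 7

C = [0, 8/33, 17/33, 2/3, 2/3, 8/11, 26/33, 1]
j=0: u_0=43/480 ∈ [0, 8/33) → index 1
j=1: u_1=103/480 ∈ [0, 8/33) → index 1
j=2: u_2=163/480 ∈ [8/33, 17/33) → index 2
j=3: u_3=223/480 ∈ [8/33, 17/33) → index 2
j=4: u_4=283/480 ∈ [17/33, 2/3) → index 3
j=5: u_5=343/480 ∈ [2/3, 8/11) → index 5
j=6: u_6=403/480 ∈ [26/33, 1) → index 7
j=7: u_7=463/480 ∈ [26/33, 1) → index 7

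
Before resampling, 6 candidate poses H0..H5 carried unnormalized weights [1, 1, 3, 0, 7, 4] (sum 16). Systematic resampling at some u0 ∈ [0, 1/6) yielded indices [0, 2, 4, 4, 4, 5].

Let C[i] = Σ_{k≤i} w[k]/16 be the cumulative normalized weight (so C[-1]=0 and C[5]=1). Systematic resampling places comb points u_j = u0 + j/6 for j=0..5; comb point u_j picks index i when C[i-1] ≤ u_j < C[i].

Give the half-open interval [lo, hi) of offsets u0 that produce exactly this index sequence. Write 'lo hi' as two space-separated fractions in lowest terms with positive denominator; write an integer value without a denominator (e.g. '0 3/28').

0 1/16

C = [1/16, 1/8, 5/16, 5/16, 3/4, 1]
j=0 picked index 0: u0 ∈ [0, 1/16)
j=1 picked index 2: u0 ∈ [-1/24, 7/48)
j=2 picked index 4: u0 ∈ [-1/48, 5/12)
j=3 picked index 4: u0 ∈ [-3/16, 1/4)
j=4 picked index 4: u0 ∈ [-17/48, 1/12)
j=5 picked index 5: u0 ∈ [-1/12, 1/6)
intersection: [0, 1/16)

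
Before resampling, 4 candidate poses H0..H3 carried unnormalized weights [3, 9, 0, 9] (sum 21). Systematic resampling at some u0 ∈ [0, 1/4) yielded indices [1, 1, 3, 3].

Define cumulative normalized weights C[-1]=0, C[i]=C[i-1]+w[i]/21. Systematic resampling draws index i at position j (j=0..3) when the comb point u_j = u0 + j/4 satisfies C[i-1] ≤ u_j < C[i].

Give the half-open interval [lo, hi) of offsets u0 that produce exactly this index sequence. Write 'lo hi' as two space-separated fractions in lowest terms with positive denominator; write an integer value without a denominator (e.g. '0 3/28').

1/7 1/4

C = [1/7, 4/7, 4/7, 1]
j=0 picked index 1: u0 ∈ [1/7, 4/7)
j=1 picked index 1: u0 ∈ [-3/28, 9/28)
j=2 picked index 3: u0 ∈ [1/14, 1/2)
j=3 picked index 3: u0 ∈ [-5/28, 1/4)
intersection: [1/7, 1/4)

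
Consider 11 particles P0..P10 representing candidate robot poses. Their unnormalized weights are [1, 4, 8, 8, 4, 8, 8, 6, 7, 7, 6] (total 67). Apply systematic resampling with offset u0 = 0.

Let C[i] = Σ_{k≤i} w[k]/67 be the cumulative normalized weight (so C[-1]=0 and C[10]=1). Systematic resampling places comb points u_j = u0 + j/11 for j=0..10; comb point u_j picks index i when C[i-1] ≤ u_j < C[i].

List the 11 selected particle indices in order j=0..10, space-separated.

C = [1/67, 5/67, 13/67, 21/67, 25/67, 33/67, 41/67, 47/67, 54/67, 61/67, 1]
j=0: u_0=0 ∈ [0, 1/67) → index 0
j=1: u_1=1/11 ∈ [5/67, 13/67) → index 2
j=2: u_2=2/11 ∈ [5/67, 13/67) → index 2
j=3: u_3=3/11 ∈ [13/67, 21/67) → index 3
j=4: u_4=4/11 ∈ [21/67, 25/67) → index 4
j=5: u_5=5/11 ∈ [25/67, 33/67) → index 5
j=6: u_6=6/11 ∈ [33/67, 41/67) → index 6
j=7: u_7=7/11 ∈ [41/67, 47/67) → index 7
j=8: u_8=8/11 ∈ [47/67, 54/67) → index 8
j=9: u_9=9/11 ∈ [54/67, 61/67) → index 9
j=10: u_10=10/11 ∈ [54/67, 61/67) → index 9

0 2 2 3 4 5 6 7 8 9 9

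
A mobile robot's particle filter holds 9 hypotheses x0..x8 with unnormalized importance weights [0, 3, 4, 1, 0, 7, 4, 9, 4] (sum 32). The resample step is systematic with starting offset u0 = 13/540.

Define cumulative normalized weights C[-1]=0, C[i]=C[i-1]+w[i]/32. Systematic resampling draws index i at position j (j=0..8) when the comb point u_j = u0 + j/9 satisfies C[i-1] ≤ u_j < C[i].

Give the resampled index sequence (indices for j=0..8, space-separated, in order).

C = [0, 3/32, 7/32, 1/4, 1/4, 15/32, 19/32, 7/8, 1]
j=0: u_0=13/540 ∈ [0, 3/32) → index 1
j=1: u_1=73/540 ∈ [3/32, 7/32) → index 2
j=2: u_2=133/540 ∈ [7/32, 1/4) → index 3
j=3: u_3=193/540 ∈ [1/4, 15/32) → index 5
j=4: u_4=253/540 ∈ [1/4, 15/32) → index 5
j=5: u_5=313/540 ∈ [15/32, 19/32) → index 6
j=6: u_6=373/540 ∈ [19/32, 7/8) → index 7
j=7: u_7=433/540 ∈ [19/32, 7/8) → index 7
j=8: u_8=493/540 ∈ [7/8, 1) → index 8

1 2 3 5 5 6 7 7 8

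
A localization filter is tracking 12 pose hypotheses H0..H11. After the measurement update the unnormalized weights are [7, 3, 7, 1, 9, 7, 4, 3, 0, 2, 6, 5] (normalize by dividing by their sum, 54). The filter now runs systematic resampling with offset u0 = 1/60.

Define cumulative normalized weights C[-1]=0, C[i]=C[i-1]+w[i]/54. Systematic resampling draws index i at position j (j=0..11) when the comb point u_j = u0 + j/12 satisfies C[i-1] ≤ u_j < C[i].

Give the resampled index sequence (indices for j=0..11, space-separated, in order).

0 0 1 2 4 4 5 5 6 9 10 11

C = [7/54, 5/27, 17/54, 1/3, 1/2, 17/27, 19/27, 41/54, 41/54, 43/54, 49/54, 1]
j=0: u_0=1/60 ∈ [0, 7/54) → index 0
j=1: u_1=1/10 ∈ [0, 7/54) → index 0
j=2: u_2=11/60 ∈ [7/54, 5/27) → index 1
j=3: u_3=4/15 ∈ [5/27, 17/54) → index 2
j=4: u_4=7/20 ∈ [1/3, 1/2) → index 4
j=5: u_5=13/30 ∈ [1/3, 1/2) → index 4
j=6: u_6=31/60 ∈ [1/2, 17/27) → index 5
j=7: u_7=3/5 ∈ [1/2, 17/27) → index 5
j=8: u_8=41/60 ∈ [17/27, 19/27) → index 6
j=9: u_9=23/30 ∈ [41/54, 43/54) → index 9
j=10: u_10=17/20 ∈ [43/54, 49/54) → index 10
j=11: u_11=14/15 ∈ [49/54, 1) → index 11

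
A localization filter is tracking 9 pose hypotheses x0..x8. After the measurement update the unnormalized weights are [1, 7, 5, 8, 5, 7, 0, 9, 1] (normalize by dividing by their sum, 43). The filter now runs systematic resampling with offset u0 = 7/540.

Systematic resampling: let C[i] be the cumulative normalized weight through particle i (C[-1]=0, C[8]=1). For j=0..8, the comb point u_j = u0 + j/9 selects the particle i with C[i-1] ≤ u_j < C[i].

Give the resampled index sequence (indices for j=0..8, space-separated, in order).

0 1 2 3 3 4 5 7 7

C = [1/43, 8/43, 13/43, 21/43, 26/43, 33/43, 33/43, 42/43, 1]
j=0: u_0=7/540 ∈ [0, 1/43) → index 0
j=1: u_1=67/540 ∈ [1/43, 8/43) → index 1
j=2: u_2=127/540 ∈ [8/43, 13/43) → index 2
j=3: u_3=187/540 ∈ [13/43, 21/43) → index 3
j=4: u_4=247/540 ∈ [13/43, 21/43) → index 3
j=5: u_5=307/540 ∈ [21/43, 26/43) → index 4
j=6: u_6=367/540 ∈ [26/43, 33/43) → index 5
j=7: u_7=427/540 ∈ [33/43, 42/43) → index 7
j=8: u_8=487/540 ∈ [33/43, 42/43) → index 7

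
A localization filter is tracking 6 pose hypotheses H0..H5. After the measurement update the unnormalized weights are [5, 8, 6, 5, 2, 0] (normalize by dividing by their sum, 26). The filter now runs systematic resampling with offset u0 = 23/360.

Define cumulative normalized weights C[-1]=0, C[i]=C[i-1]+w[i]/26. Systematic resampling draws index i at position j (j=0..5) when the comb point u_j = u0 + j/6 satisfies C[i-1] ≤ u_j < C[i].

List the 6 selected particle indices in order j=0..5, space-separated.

C = [5/26, 1/2, 19/26, 12/13, 1, 1]
j=0: u_0=23/360 ∈ [0, 5/26) → index 0
j=1: u_1=83/360 ∈ [5/26, 1/2) → index 1
j=2: u_2=143/360 ∈ [5/26, 1/2) → index 1
j=3: u_3=203/360 ∈ [1/2, 19/26) → index 2
j=4: u_4=263/360 ∈ [1/2, 19/26) → index 2
j=5: u_5=323/360 ∈ [19/26, 12/13) → index 3

0 1 1 2 2 3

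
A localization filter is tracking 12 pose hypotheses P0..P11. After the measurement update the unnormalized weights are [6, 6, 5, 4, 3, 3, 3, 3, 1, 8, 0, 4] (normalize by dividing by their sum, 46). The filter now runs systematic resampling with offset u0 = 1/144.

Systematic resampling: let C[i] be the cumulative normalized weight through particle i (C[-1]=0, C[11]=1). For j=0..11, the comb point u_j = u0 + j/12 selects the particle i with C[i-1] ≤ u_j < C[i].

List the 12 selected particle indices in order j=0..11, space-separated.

0 0 1 1 2 3 4 6 7 9 9 11

C = [3/23, 6/23, 17/46, 21/46, 12/23, 27/46, 15/23, 33/46, 17/23, 21/23, 21/23, 1]
j=0: u_0=1/144 ∈ [0, 3/23) → index 0
j=1: u_1=13/144 ∈ [0, 3/23) → index 0
j=2: u_2=25/144 ∈ [3/23, 6/23) → index 1
j=3: u_3=37/144 ∈ [3/23, 6/23) → index 1
j=4: u_4=49/144 ∈ [6/23, 17/46) → index 2
j=5: u_5=61/144 ∈ [17/46, 21/46) → index 3
j=6: u_6=73/144 ∈ [21/46, 12/23) → index 4
j=7: u_7=85/144 ∈ [27/46, 15/23) → index 6
j=8: u_8=97/144 ∈ [15/23, 33/46) → index 7
j=9: u_9=109/144 ∈ [17/23, 21/23) → index 9
j=10: u_10=121/144 ∈ [17/23, 21/23) → index 9
j=11: u_11=133/144 ∈ [21/23, 1) → index 11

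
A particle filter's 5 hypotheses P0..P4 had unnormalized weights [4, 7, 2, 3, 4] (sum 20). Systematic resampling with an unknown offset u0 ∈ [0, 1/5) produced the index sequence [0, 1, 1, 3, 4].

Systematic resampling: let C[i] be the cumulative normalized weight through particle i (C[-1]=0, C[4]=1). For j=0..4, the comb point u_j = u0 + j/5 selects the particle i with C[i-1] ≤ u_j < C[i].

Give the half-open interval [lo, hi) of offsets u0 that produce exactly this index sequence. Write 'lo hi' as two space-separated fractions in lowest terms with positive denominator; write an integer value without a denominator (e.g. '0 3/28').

1/20 3/20

C = [1/5, 11/20, 13/20, 4/5, 1]
j=0 picked index 0: u0 ∈ [0, 1/5)
j=1 picked index 1: u0 ∈ [0, 7/20)
j=2 picked index 1: u0 ∈ [-1/5, 3/20)
j=3 picked index 3: u0 ∈ [1/20, 1/5)
j=4 picked index 4: u0 ∈ [0, 1/5)
intersection: [1/20, 3/20)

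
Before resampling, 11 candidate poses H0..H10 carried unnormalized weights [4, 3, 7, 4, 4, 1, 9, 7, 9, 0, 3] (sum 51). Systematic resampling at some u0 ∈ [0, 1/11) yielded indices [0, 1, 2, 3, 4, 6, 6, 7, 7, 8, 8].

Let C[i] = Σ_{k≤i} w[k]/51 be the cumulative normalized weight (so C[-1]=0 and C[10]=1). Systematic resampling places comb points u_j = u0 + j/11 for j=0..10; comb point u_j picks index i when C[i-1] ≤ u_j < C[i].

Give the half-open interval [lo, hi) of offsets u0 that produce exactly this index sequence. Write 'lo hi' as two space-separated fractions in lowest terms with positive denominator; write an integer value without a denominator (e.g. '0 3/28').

C = [4/51, 7/51, 14/51, 6/17, 22/51, 23/51, 32/51, 13/17, 16/17, 16/17, 1]
j=0 picked index 0: u0 ∈ [0, 4/51)
j=1 picked index 1: u0 ∈ [-7/561, 26/561)
j=2 picked index 2: u0 ∈ [-25/561, 52/561)
j=3 picked index 3: u0 ∈ [1/561, 15/187)
j=4 picked index 4: u0 ∈ [-2/187, 38/561)
j=5 picked index 6: u0 ∈ [-2/561, 97/561)
j=6 picked index 6: u0 ∈ [-53/561, 46/561)
j=7 picked index 7: u0 ∈ [-5/561, 24/187)
j=8 picked index 7: u0 ∈ [-56/561, 7/187)
j=9 picked index 8: u0 ∈ [-10/187, 23/187)
j=10 picked index 8: u0 ∈ [-27/187, 6/187)
intersection: [1/561, 6/187)

1/561 6/187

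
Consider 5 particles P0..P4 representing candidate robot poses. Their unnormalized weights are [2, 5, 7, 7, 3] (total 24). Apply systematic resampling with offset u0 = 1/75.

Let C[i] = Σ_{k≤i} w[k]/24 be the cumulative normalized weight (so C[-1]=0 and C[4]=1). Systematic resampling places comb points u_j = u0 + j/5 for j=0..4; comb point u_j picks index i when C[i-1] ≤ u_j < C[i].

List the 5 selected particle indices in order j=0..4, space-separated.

0 1 2 3 3

C = [1/12, 7/24, 7/12, 7/8, 1]
j=0: u_0=1/75 ∈ [0, 1/12) → index 0
j=1: u_1=16/75 ∈ [1/12, 7/24) → index 1
j=2: u_2=31/75 ∈ [7/24, 7/12) → index 2
j=3: u_3=46/75 ∈ [7/12, 7/8) → index 3
j=4: u_4=61/75 ∈ [7/12, 7/8) → index 3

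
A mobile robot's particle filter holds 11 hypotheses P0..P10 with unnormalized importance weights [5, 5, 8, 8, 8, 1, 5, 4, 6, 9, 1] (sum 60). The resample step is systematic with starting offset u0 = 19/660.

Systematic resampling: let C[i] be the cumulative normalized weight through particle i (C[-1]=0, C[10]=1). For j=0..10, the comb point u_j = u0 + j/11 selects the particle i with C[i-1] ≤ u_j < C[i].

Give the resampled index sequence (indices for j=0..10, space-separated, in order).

0 1 2 3 3 4 5 6 8 9 9

C = [1/12, 1/6, 3/10, 13/30, 17/30, 7/12, 2/3, 11/15, 5/6, 59/60, 1]
j=0: u_0=19/660 ∈ [0, 1/12) → index 0
j=1: u_1=79/660 ∈ [1/12, 1/6) → index 1
j=2: u_2=139/660 ∈ [1/6, 3/10) → index 2
j=3: u_3=199/660 ∈ [3/10, 13/30) → index 3
j=4: u_4=259/660 ∈ [3/10, 13/30) → index 3
j=5: u_5=29/60 ∈ [13/30, 17/30) → index 4
j=6: u_6=379/660 ∈ [17/30, 7/12) → index 5
j=7: u_7=439/660 ∈ [7/12, 2/3) → index 6
j=8: u_8=499/660 ∈ [11/15, 5/6) → index 8
j=9: u_9=559/660 ∈ [5/6, 59/60) → index 9
j=10: u_10=619/660 ∈ [5/6, 59/60) → index 9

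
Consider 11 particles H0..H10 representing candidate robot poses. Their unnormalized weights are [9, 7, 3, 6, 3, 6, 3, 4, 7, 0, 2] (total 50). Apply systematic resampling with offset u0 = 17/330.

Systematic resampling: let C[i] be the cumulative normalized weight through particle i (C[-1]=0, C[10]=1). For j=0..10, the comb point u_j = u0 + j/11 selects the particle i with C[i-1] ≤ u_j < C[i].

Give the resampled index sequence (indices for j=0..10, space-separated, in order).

0 0 1 2 3 4 5 6 7 8 10

C = [9/50, 8/25, 19/50, 1/2, 14/25, 17/25, 37/50, 41/50, 24/25, 24/25, 1]
j=0: u_0=17/330 ∈ [0, 9/50) → index 0
j=1: u_1=47/330 ∈ [0, 9/50) → index 0
j=2: u_2=7/30 ∈ [9/50, 8/25) → index 1
j=3: u_3=107/330 ∈ [8/25, 19/50) → index 2
j=4: u_4=137/330 ∈ [19/50, 1/2) → index 3
j=5: u_5=167/330 ∈ [1/2, 14/25) → index 4
j=6: u_6=197/330 ∈ [14/25, 17/25) → index 5
j=7: u_7=227/330 ∈ [17/25, 37/50) → index 6
j=8: u_8=257/330 ∈ [37/50, 41/50) → index 7
j=9: u_9=287/330 ∈ [41/50, 24/25) → index 8
j=10: u_10=317/330 ∈ [24/25, 1) → index 10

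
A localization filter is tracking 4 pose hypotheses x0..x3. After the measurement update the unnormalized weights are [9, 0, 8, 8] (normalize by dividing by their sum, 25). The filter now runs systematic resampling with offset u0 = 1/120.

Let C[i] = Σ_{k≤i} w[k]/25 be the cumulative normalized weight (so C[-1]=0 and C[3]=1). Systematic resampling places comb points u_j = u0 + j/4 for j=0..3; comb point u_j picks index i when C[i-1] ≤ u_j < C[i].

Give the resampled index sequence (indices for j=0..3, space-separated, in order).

0 0 2 3

C = [9/25, 9/25, 17/25, 1]
j=0: u_0=1/120 ∈ [0, 9/25) → index 0
j=1: u_1=31/120 ∈ [0, 9/25) → index 0
j=2: u_2=61/120 ∈ [9/25, 17/25) → index 2
j=3: u_3=91/120 ∈ [17/25, 1) → index 3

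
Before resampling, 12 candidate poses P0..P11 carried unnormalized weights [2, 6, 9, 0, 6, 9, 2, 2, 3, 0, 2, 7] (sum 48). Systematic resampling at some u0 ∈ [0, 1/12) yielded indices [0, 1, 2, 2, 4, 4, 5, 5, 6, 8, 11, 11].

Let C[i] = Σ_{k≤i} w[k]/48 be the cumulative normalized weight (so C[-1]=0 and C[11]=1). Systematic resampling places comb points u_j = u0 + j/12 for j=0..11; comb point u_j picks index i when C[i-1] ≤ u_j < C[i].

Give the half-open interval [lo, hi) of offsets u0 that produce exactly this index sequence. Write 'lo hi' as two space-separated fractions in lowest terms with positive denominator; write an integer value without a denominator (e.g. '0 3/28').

C = [1/24, 1/6, 17/48, 17/48, 23/48, 2/3, 17/24, 3/4, 13/16, 13/16, 41/48, 1]
j=0 picked index 0: u0 ∈ [0, 1/24)
j=1 picked index 1: u0 ∈ [-1/24, 1/12)
j=2 picked index 2: u0 ∈ [0, 3/16)
j=3 picked index 2: u0 ∈ [-1/12, 5/48)
j=4 picked index 4: u0 ∈ [1/48, 7/48)
j=5 picked index 4: u0 ∈ [-1/16, 1/16)
j=6 picked index 5: u0 ∈ [-1/48, 1/6)
j=7 picked index 5: u0 ∈ [-5/48, 1/12)
j=8 picked index 6: u0 ∈ [0, 1/24)
j=9 picked index 8: u0 ∈ [0, 1/16)
j=10 picked index 11: u0 ∈ [1/48, 1/6)
j=11 picked index 11: u0 ∈ [-1/16, 1/12)
intersection: [1/48, 1/24)

1/48 1/24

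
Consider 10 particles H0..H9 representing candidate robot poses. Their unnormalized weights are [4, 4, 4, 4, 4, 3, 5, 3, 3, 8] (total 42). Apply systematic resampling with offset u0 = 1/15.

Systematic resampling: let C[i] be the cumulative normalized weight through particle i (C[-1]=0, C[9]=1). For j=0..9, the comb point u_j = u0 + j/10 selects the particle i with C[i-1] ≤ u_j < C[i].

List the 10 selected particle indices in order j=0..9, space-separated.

C = [2/21, 4/21, 2/7, 8/21, 10/21, 23/42, 2/3, 31/42, 17/21, 1]
j=0: u_0=1/15 ∈ [0, 2/21) → index 0
j=1: u_1=1/6 ∈ [2/21, 4/21) → index 1
j=2: u_2=4/15 ∈ [4/21, 2/7) → index 2
j=3: u_3=11/30 ∈ [2/7, 8/21) → index 3
j=4: u_4=7/15 ∈ [8/21, 10/21) → index 4
j=5: u_5=17/30 ∈ [23/42, 2/3) → index 6
j=6: u_6=2/3 ∈ [2/3, 31/42) → index 7
j=7: u_7=23/30 ∈ [31/42, 17/21) → index 8
j=8: u_8=13/15 ∈ [17/21, 1) → index 9
j=9: u_9=29/30 ∈ [17/21, 1) → index 9

0 1 2 3 4 6 7 8 9 9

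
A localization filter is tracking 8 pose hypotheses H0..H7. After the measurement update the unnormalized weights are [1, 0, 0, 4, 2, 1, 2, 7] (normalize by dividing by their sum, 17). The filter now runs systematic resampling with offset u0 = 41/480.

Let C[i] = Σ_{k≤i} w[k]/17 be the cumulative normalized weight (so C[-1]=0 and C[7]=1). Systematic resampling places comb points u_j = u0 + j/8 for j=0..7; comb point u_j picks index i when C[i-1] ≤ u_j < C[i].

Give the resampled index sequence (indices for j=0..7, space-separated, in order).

C = [1/17, 1/17, 1/17, 5/17, 7/17, 8/17, 10/17, 1]
j=0: u_0=41/480 ∈ [1/17, 5/17) → index 3
j=1: u_1=101/480 ∈ [1/17, 5/17) → index 3
j=2: u_2=161/480 ∈ [5/17, 7/17) → index 4
j=3: u_3=221/480 ∈ [7/17, 8/17) → index 5
j=4: u_4=281/480 ∈ [8/17, 10/17) → index 6
j=5: u_5=341/480 ∈ [10/17, 1) → index 7
j=6: u_6=401/480 ∈ [10/17, 1) → index 7
j=7: u_7=461/480 ∈ [10/17, 1) → index 7

3 3 4 5 6 7 7 7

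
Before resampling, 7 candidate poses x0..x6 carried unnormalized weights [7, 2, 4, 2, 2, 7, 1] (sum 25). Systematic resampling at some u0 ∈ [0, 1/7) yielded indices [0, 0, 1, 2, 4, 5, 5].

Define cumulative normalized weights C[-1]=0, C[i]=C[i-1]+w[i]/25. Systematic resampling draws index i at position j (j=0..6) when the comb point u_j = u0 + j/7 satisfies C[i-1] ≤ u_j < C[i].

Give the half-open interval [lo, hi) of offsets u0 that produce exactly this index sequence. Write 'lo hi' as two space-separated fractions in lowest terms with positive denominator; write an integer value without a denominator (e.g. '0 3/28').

C = [7/25, 9/25, 13/25, 3/5, 17/25, 24/25, 1]
j=0 picked index 0: u0 ∈ [0, 7/25)
j=1 picked index 0: u0 ∈ [-1/7, 24/175)
j=2 picked index 1: u0 ∈ [-1/175, 13/175)
j=3 picked index 2: u0 ∈ [-12/175, 16/175)
j=4 picked index 4: u0 ∈ [1/35, 19/175)
j=5 picked index 5: u0 ∈ [-6/175, 43/175)
j=6 picked index 5: u0 ∈ [-31/175, 18/175)
intersection: [1/35, 13/175)

1/35 13/175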